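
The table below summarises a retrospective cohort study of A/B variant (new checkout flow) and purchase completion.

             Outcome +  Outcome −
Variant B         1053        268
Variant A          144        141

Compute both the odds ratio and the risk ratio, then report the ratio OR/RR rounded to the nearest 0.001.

Cells: a = 1053, b = 268, c = 144, d = 141.
OR = (1053·141)/(268·144) = 148473/38592 = 3.84725
Risk in exposed = 1053/1321 = 0.79712; risk in unexposed = 144/285 = 0.50526; RR = 1.57764
OR/RR = 3.84725 / 1.57764 = 2.43861
The outcome is not rare, so the OR lies further from 1 than the RR.

2.439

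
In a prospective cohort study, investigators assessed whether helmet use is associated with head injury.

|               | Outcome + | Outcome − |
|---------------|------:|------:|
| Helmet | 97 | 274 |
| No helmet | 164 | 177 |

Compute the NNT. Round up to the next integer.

Risk in treated group = 97/371 = 0.26146; risk in control = 164/341 = 0.48094.
Absolute risk reduction = 0.48094 − 0.26146 = 0.21948
NNT = 1 / ARR = 1 / 0.21948 = 4.556 → round up → 5

5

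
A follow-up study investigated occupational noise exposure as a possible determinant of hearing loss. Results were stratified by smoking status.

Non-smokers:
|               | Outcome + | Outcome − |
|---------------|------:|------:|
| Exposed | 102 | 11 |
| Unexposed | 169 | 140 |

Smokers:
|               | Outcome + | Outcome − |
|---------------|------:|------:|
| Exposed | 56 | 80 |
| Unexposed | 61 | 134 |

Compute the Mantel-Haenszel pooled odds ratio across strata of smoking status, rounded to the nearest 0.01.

OR_MH = Σ(aᵢdᵢ/nᵢ) / Σ(bᵢcᵢ/nᵢ), where nᵢ is the stratum total.
Stratum 1 (Non-smokers): n = 422; a·d/n = 102·140/422 = 33.8389; b·c/n = 11·169/422 = 4.4052
Stratum 2 (Smokers): n = 331; a·d/n = 56·134/331 = 22.6707; b·c/n = 80·61/331 = 14.7432
OR_MH = (33.8389 + 22.6707) / (4.4052 + 14.7432) = 56.5096 / 19.1484 = 2.95113

2.95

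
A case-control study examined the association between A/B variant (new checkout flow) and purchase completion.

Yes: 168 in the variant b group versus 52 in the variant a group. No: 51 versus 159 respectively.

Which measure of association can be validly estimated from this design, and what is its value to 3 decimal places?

10.072

From the description: a = 168, b = 51, c = 52, d = 159.
This is a case-control study: participants were sampled on outcome status, so risks in the source population cannot be estimated directly — relative risk is not valid here. The odds ratio is the appropriate measure.
OR = (a·d)/(b·c) = (168 × 159) / (51 × 52) = 26712 / 2652 = 10.07240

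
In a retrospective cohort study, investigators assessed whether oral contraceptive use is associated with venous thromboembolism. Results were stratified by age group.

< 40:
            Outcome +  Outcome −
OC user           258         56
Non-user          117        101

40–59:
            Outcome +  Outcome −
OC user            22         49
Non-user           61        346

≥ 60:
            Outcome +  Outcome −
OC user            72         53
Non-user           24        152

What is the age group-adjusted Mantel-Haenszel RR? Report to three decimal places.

RR_MH = Σ(aᵢ·n₀ᵢ/nᵢ) / Σ(cᵢ·n₁ᵢ/nᵢ), with n₁ᵢ = aᵢ+bᵢ (exposed), n₀ᵢ = cᵢ+dᵢ (unexposed), nᵢ = n₁ᵢ+n₀ᵢ.
Stratum 1 (< 40): n₁ = 314, n₀ = 218, n = 532; a·n₀/n = 258·218/532 = 105.7218; c·n₁/n = 117·314/532 = 69.0564
Stratum 2 (40–59): n₁ = 71, n₀ = 407, n = 478; a·n₀/n = 22·407/478 = 18.7322; c·n₁/n = 61·71/478 = 9.0607
Stratum 3 (≥ 60): n₁ = 125, n₀ = 176, n = 301; a·n₀/n = 72·176/301 = 42.0997; c·n₁/n = 24·125/301 = 9.9668
RR_MH = (105.7218 + 18.7322 + 42.0997) / (69.0564 + 9.0607 + 9.9668) = 166.5537 / 88.0838 = 1.89085

1.891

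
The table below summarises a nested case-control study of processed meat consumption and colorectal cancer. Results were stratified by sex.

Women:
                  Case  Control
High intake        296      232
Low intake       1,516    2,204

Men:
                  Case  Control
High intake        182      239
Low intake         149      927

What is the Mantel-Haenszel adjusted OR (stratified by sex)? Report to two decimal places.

2.50

OR_MH = Σ(aᵢdᵢ/nᵢ) / Σ(bᵢcᵢ/nᵢ), where nᵢ is the stratum total.
Stratum 1 (Women): n = 4248; a·d/n = 296·2204/4248 = 153.5744; b·c/n = 232·1516/4248 = 82.7947
Stratum 2 (Men): n = 1497; a·d/n = 182·927/1497 = 112.7014; b·c/n = 239·149/1497 = 23.7882
OR_MH = (153.5744 + 112.7014) / (82.7947 + 23.7882) = 266.2758 / 106.5830 = 2.49830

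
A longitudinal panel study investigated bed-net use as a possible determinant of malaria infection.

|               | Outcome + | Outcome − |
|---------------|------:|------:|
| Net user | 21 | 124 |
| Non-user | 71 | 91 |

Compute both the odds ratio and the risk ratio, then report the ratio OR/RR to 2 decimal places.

0.66

Cells: a = 21, b = 124, c = 71, d = 91.
OR = (21·91)/(124·71) = 1911/8804 = 0.21706
Risk in exposed = 21/145 = 0.14483; risk in unexposed = 71/162 = 0.43827; RR = 0.33045
OR/RR = 0.21706 / 0.33045 = 0.65686
The outcome is not rare, so the OR lies further from 1 than the RR.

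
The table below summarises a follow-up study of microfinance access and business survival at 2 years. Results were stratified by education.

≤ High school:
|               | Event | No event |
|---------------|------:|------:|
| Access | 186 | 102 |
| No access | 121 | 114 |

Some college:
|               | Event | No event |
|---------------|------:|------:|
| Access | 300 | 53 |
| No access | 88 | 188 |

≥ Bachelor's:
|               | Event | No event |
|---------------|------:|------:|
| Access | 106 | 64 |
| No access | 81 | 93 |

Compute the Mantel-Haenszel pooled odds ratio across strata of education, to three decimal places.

3.447

OR_MH = Σ(aᵢdᵢ/nᵢ) / Σ(bᵢcᵢ/nᵢ), where nᵢ is the stratum total.
Stratum 1 (≤ High school): n = 523; a·d/n = 186·114/523 = 40.5430; b·c/n = 102·121/523 = 23.5985
Stratum 2 (Some college): n = 629; a·d/n = 300·188/629 = 89.6661; b·c/n = 53·88/629 = 7.4149
Stratum 3 (≥ Bachelor's): n = 344; a·d/n = 106·93/344 = 28.6570; b·c/n = 64·81/344 = 15.0698
OR_MH = (40.5430 + 89.6661 + 28.6570) / (23.5985 + 7.4149 + 15.0698) = 158.8661 / 46.0832 = 3.44738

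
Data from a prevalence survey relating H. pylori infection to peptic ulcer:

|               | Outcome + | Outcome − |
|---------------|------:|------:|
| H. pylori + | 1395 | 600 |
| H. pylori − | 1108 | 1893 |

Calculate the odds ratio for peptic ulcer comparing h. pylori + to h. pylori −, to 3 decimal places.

3.972

Cells: a = 1395, b = 600, c = 1108, d = 1893.
OR = (a·d)/(b·c) = (1395 × 1893) / (600 × 1108) = 2640735 / 664800 = 3.97222
The odds of peptic ulcer are about 3.97 times as high in the h. pylori + group.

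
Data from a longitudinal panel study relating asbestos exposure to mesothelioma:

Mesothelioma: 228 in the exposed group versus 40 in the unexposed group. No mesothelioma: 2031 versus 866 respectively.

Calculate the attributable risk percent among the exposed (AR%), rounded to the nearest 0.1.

From the description: a = 228, b = 2031, c = 40, d = 866.
Risk in exposed = 228/2259 = 0.10093; risk in unexposed = 40/906 = 0.04415.
RR = 0.10093/0.04415 = 2.28606
AR% = (RR − 1)/RR × 100 = (2.28606 − 1)/2.28606 × 100 = 56.2565%

56.3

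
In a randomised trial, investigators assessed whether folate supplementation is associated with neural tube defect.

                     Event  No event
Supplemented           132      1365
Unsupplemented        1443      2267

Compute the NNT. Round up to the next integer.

4

Risk in treated group = 132/1497 = 0.08818; risk in control = 1443/3710 = 0.38895.
Absolute risk reduction = 0.38895 − 0.08818 = 0.30077
NNT = 1 / ARR = 1 / 0.30077 = 3.325 → round up → 4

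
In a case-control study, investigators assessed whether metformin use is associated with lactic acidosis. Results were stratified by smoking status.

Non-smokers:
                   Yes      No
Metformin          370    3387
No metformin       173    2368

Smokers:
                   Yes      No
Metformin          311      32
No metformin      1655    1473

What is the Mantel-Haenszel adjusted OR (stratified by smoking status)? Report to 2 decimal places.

OR_MH = Σ(aᵢdᵢ/nᵢ) / Σ(bᵢcᵢ/nᵢ), where nᵢ is the stratum total.
Stratum 1 (Non-smokers): n = 6298; a·d/n = 370·2368/6298 = 139.1172; b·c/n = 3387·173/6298 = 93.0376
Stratum 2 (Smokers): n = 3471; a·d/n = 311·1473/3471 = 131.9801; b·c/n = 32·1655/3471 = 15.2579
OR_MH = (139.1172 + 131.9801) / (93.0376 + 15.2579) = 271.0973 / 108.2955 = 2.50331

2.50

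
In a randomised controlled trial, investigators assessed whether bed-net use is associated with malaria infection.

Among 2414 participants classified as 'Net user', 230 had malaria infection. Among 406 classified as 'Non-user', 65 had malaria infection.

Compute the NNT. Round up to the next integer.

Risk in treated group = 230/2414 = 0.09528; risk in control = 65/406 = 0.16010.
Absolute risk reduction = 0.16010 − 0.09528 = 0.06482
NNT = 1 / ARR = 1 / 0.06482 = 15.427 → round up → 16

16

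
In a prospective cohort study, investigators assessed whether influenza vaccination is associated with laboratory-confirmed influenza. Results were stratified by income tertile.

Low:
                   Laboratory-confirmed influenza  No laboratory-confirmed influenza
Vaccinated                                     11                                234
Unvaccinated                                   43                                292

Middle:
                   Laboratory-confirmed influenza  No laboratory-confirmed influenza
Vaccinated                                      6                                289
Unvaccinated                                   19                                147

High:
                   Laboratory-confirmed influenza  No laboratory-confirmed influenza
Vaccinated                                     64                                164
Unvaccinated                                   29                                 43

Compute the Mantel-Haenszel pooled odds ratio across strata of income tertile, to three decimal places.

0.369

OR_MH = Σ(aᵢdᵢ/nᵢ) / Σ(bᵢcᵢ/nᵢ), where nᵢ is the stratum total.
Stratum 1 (Low): n = 580; a·d/n = 11·292/580 = 5.5379; b·c/n = 234·43/580 = 17.3483
Stratum 2 (Middle): n = 461; a·d/n = 6·147/461 = 1.9132; b·c/n = 289·19/461 = 11.9111
Stratum 3 (High): n = 300; a·d/n = 64·43/300 = 9.1733; b·c/n = 164·29/300 = 15.8533
OR_MH = (5.5379 + 1.9132 + 9.1733) / (17.3483 + 11.9111 + 15.8533) = 16.6245 / 45.1127 = 0.36851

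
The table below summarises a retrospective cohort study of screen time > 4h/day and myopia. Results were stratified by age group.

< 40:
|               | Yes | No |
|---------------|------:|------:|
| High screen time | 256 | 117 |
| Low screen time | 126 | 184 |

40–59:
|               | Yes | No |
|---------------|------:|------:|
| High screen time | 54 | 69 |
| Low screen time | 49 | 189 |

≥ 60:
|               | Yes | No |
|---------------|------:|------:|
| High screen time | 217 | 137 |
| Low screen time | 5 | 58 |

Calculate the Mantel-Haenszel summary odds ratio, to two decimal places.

OR_MH = Σ(aᵢdᵢ/nᵢ) / Σ(bᵢcᵢ/nᵢ), where nᵢ is the stratum total.
Stratum 1 (< 40): n = 683; a·d/n = 256·184/683 = 68.9663; b·c/n = 117·126/683 = 21.5842
Stratum 2 (40–59): n = 361; a·d/n = 54·189/361 = 28.2715; b·c/n = 69·49/361 = 9.3657
Stratum 3 (≥ 60): n = 417; a·d/n = 217·58/417 = 30.1823; b·c/n = 137·5/417 = 1.6427
OR_MH = (68.9663 + 28.2715 + 30.1823) / (21.5842 + 9.3657 + 1.6427) = 127.4200 / 32.5925 = 3.90949

3.91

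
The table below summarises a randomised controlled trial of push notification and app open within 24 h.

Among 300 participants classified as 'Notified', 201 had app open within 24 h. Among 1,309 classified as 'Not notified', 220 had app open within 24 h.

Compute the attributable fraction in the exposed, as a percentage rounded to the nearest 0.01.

From the description: a = 201, b = 99, c = 220, d = 1089.
Risk in exposed = 201/300 = 0.67000; risk in unexposed = 220/1309 = 0.16807.
RR = 0.67000/0.16807 = 3.98650
AR% = (RR − 1)/RR × 100 = (3.98650 − 1)/3.98650 × 100 = 74.9153%

74.92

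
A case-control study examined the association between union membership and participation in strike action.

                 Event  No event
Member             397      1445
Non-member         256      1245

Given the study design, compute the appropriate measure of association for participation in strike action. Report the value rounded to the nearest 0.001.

Cells: a = 397, b = 1445, c = 256, d = 1245.
This is a case-control study: participants were sampled on outcome status, so risks in the source population cannot be estimated directly — relative risk is not valid here. The odds ratio is the appropriate measure.
OR = (a·d)/(b·c) = (397 × 1245) / (1445 × 256) = 494265 / 369920 = 1.33614

1.336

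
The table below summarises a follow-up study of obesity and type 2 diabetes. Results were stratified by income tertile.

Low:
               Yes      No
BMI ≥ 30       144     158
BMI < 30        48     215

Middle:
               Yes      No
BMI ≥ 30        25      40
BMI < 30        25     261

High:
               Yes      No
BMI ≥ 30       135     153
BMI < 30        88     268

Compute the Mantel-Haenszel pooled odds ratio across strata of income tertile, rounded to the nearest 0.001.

3.485

OR_MH = Σ(aᵢdᵢ/nᵢ) / Σ(bᵢcᵢ/nᵢ), where nᵢ is the stratum total.
Stratum 1 (Low): n = 565; a·d/n = 144·215/565 = 54.7965; b·c/n = 158·48/565 = 13.4230
Stratum 2 (Middle): n = 351; a·d/n = 25·261/351 = 18.5897; b·c/n = 40·25/351 = 2.8490
Stratum 3 (High): n = 644; a·d/n = 135·268/644 = 56.1801; b·c/n = 153·88/644 = 20.9068
OR_MH = (54.7965 + 18.5897 + 56.1801) / (13.4230 + 2.8490 + 20.9068) = 129.5663 / 37.1788 = 3.48495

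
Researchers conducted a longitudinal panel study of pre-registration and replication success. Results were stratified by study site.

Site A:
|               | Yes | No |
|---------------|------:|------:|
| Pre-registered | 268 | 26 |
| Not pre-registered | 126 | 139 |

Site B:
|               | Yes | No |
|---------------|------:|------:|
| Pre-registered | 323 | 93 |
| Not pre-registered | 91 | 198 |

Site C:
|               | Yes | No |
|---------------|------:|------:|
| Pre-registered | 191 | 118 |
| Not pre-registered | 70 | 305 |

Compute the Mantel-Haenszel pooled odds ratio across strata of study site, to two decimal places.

OR_MH = Σ(aᵢdᵢ/nᵢ) / Σ(bᵢcᵢ/nᵢ), where nᵢ is the stratum total.
Stratum 1 (Site A): n = 559; a·d/n = 268·139/559 = 66.6404; b·c/n = 26·126/559 = 5.8605
Stratum 2 (Site B): n = 705; a·d/n = 323·198/705 = 90.7149; b·c/n = 93·91/705 = 12.0043
Stratum 3 (Site C): n = 684; a·d/n = 191·305/684 = 85.1681; b·c/n = 118·70/684 = 12.0760
OR_MH = (66.6404 + 90.7149 + 85.1681) / (5.8605 + 12.0043 + 12.0760) = 242.5235 / 29.9407 = 8.10011

8.10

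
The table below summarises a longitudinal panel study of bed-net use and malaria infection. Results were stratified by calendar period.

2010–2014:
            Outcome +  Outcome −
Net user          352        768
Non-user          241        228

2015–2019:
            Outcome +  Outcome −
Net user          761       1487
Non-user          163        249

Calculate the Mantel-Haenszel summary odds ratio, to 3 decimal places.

0.586

OR_MH = Σ(aᵢdᵢ/nᵢ) / Σ(bᵢcᵢ/nᵢ), where nᵢ is the stratum total.
Stratum 1 (2010–2014): n = 1589; a·d/n = 352·228/1589 = 50.5072; b·c/n = 768·241/1589 = 116.4808
Stratum 2 (2015–2019): n = 2660; a·d/n = 761·249/2660 = 71.2365; b·c/n = 1487·163/2660 = 91.1207
OR_MH = (50.5072 + 71.2365) / (116.4808 + 91.1207) = 121.7437 / 207.6015 = 0.58643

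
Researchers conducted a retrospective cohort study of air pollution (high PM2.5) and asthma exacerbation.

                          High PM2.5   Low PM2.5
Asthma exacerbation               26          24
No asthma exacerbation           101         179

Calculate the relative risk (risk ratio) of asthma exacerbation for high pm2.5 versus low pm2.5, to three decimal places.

1.732

Reading the table with exposure as columns: a = 26 (High PM2.5, case), b = 101 (High PM2.5, non-case), c = 24 (Low PM2.5, case), d = 179.
Risk in exposed = 26/127 = 0.20472; risk in unexposed = 24/203 = 0.11823.
RR = 0.20472 / 0.11823 = 1.73163
The risk among the exposed is 1.73 times that among the unexposed.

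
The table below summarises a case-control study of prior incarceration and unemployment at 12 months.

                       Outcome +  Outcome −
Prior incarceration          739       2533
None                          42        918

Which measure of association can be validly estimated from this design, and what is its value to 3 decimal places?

Cells: a = 739, b = 2533, c = 42, d = 918.
This is a case-control study: participants were sampled on outcome status, so risks in the source population cannot be estimated directly — relative risk is not valid here. The odds ratio is the appropriate measure.
OR = (a·d)/(b·c) = (739 × 918) / (2533 × 42) = 678402 / 106386 = 6.37680

6.377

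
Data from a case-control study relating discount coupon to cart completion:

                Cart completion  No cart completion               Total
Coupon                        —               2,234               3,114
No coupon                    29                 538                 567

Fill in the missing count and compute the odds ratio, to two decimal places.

The missing cell is in the exposed row: 3114 − 2234 = 880.
So a = 880, b = 2234, c = 29, d = 538.
OR = (a·d)/(b·c) = (880 × 538) / (2234 × 29) = 473440 / 64786 = 7.30775

7.31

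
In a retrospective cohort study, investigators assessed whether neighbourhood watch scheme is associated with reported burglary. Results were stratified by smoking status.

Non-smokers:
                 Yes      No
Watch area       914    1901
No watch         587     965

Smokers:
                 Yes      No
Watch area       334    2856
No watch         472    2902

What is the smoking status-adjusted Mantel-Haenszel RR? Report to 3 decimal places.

0.817

RR_MH = Σ(aᵢ·n₀ᵢ/nᵢ) / Σ(cᵢ·n₁ᵢ/nᵢ), with n₁ᵢ = aᵢ+bᵢ (exposed), n₀ᵢ = cᵢ+dᵢ (unexposed), nᵢ = n₁ᵢ+n₀ᵢ.
Stratum 1 (Non-smokers): n₁ = 2815, n₀ = 1552, n = 4367; a·n₀/n = 914·1552/4367 = 324.8289; c·n₁/n = 587·2815/4367 = 378.3845
Stratum 2 (Smokers): n₁ = 3190, n₀ = 3374, n = 6564; a·n₀/n = 334·3374/6564 = 171.6813; c·n₁/n = 472·3190/6564 = 229.3845
RR_MH = (324.8289 + 171.6813) / (378.3845 + 229.3845) = 496.5102 / 607.7690 = 0.81694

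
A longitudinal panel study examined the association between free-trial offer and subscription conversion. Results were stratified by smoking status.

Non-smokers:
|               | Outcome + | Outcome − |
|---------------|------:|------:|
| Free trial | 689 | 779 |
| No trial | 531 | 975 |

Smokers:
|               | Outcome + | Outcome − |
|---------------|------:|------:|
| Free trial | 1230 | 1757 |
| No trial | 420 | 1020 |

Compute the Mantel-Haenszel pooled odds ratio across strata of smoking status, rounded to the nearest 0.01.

OR_MH = Σ(aᵢdᵢ/nᵢ) / Σ(bᵢcᵢ/nᵢ), where nᵢ is the stratum total.
Stratum 1 (Non-smokers): n = 2974; a·d/n = 689·975/2974 = 225.8826; b·c/n = 779·531/2974 = 139.0884
Stratum 2 (Smokers): n = 4427; a·d/n = 1230·1020/4427 = 283.3973; b·c/n = 1757·420/4427 = 166.6908
OR_MH = (225.8826 + 283.3973) / (139.0884 + 166.6908) = 509.2800 / 305.7792 = 1.66552

1.67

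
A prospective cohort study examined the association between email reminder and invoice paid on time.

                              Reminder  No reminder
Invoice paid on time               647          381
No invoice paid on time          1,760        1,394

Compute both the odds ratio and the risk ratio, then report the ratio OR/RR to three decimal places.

1.074

Reading the table with exposure as columns: a = 647 (Reminder, case), b = 1760 (Reminder, non-case), c = 381 (No reminder, case), d = 1394.
OR = (647·1394)/(1760·381) = 901918/670560 = 1.34502
Risk in exposed = 647/2407 = 0.26880; risk in unexposed = 381/1775 = 0.21465; RR = 1.25228
OR/RR = 1.34502 / 1.25228 = 1.07406
The outcome is not rare, so the OR lies further from 1 than the RR.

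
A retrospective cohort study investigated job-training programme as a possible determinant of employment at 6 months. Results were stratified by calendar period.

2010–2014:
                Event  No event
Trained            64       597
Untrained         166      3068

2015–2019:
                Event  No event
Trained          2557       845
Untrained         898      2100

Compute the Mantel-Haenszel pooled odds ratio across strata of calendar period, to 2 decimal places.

6.18

OR_MH = Σ(aᵢdᵢ/nᵢ) / Σ(bᵢcᵢ/nᵢ), where nᵢ is the stratum total.
Stratum 1 (2010–2014): n = 3895; a·d/n = 64·3068/3895 = 50.4113; b·c/n = 597·166/3895 = 25.4434
Stratum 2 (2015–2019): n = 6400; a·d/n = 2557·2100/6400 = 839.0156; b·c/n = 845·898/6400 = 118.5641
OR_MH = (50.4113 + 839.0156) / (25.4434 + 118.5641) = 889.4269 / 144.0075 = 6.17626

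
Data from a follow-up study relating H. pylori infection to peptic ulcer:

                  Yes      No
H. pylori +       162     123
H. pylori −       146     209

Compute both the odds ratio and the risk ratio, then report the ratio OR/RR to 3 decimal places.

1.364

Cells: a = 162, b = 123, c = 146, d = 209.
OR = (162·209)/(123·146) = 33858/17958 = 1.88540
Risk in exposed = 162/285 = 0.56842; risk in unexposed = 146/355 = 0.41127; RR = 1.38212
OR/RR = 1.88540 / 1.38212 = 1.36414
The outcome is not rare, so the OR lies further from 1 than the RR.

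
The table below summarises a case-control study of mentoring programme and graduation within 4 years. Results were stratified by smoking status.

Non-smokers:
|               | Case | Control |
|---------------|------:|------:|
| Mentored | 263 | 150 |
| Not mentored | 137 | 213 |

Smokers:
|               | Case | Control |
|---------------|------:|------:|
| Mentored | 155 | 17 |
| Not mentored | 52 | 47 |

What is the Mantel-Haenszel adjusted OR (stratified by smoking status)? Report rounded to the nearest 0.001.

3.322

OR_MH = Σ(aᵢdᵢ/nᵢ) / Σ(bᵢcᵢ/nᵢ), where nᵢ is the stratum total.
Stratum 1 (Non-smokers): n = 763; a·d/n = 263·213/763 = 73.4194; b·c/n = 150·137/763 = 26.9332
Stratum 2 (Smokers): n = 271; a·d/n = 155·47/271 = 26.8819; b·c/n = 17·52/271 = 3.2620
OR_MH = (73.4194 + 26.8819) / (26.9332 + 3.2620) = 100.3013 / 30.1952 = 3.32177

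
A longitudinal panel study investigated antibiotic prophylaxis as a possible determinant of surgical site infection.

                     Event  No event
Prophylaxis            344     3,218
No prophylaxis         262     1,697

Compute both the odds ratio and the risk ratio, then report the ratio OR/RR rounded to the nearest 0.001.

0.959

Cells: a = 344, b = 3218, c = 262, d = 1697.
OR = (344·1697)/(3218·262) = 583768/843116 = 0.69239
Risk in exposed = 344/3562 = 0.09657; risk in unexposed = 262/1959 = 0.13374; RR = 0.72210
OR/RR = 0.69239 / 0.72210 = 0.95886
The outcome is not rare, so the OR lies further from 1 than the RR.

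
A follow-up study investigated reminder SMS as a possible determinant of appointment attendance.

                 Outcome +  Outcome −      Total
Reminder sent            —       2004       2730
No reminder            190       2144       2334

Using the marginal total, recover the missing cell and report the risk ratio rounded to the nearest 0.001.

The missing cell is in the exposed row: 2730 − 2004 = 726.
So a = 726, b = 2004, c = 190, d = 2144.
RR = [a/(a+b)] / [c/(c+d)] = (726/2730) / (190/2334) = 0.26593/0.08141 = 3.26679

3.267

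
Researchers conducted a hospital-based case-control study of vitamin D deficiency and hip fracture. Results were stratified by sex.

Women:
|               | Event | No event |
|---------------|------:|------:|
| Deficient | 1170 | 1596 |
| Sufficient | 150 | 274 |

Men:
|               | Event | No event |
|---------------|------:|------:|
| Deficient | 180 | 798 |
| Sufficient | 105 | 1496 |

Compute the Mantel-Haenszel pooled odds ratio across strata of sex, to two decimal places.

OR_MH = Σ(aᵢdᵢ/nᵢ) / Σ(bᵢcᵢ/nᵢ), where nᵢ is the stratum total.
Stratum 1 (Women): n = 3190; a·d/n = 1170·274/3190 = 100.4953; b·c/n = 1596·150/3190 = 75.0470
Stratum 2 (Men): n = 2579; a·d/n = 180·1496/2579 = 104.4126; b·c/n = 798·105/2579 = 32.4893
OR_MH = (100.4953 + 104.4126) / (75.0470 + 32.4893) = 204.9079 / 107.5364 = 1.90548

1.91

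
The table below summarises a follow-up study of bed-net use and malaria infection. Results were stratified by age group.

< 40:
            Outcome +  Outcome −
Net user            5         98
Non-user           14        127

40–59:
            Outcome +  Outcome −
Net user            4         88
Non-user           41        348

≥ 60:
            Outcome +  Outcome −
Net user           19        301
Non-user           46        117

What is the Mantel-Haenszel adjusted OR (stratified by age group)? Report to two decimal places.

0.24

OR_MH = Σ(aᵢdᵢ/nᵢ) / Σ(bᵢcᵢ/nᵢ), where nᵢ is the stratum total.
Stratum 1 (< 40): n = 244; a·d/n = 5·127/244 = 2.6025; b·c/n = 98·14/244 = 5.6230
Stratum 2 (40–59): n = 481; a·d/n = 4·348/481 = 2.8940; b·c/n = 88·41/481 = 7.5010
Stratum 3 (≥ 60): n = 483; a·d/n = 19·117/483 = 4.6025; b·c/n = 301·46/483 = 28.6667
OR_MH = (2.6025 + 2.8940 + 4.6025) / (5.6230 + 7.5010 + 28.6667) = 10.0989 / 41.7907 = 0.24165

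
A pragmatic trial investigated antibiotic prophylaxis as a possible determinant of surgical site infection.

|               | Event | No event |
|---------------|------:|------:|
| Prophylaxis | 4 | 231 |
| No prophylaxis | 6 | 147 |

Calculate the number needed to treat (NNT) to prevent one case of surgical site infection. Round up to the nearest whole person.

Risk in treated group = 4/235 = 0.01702; risk in control = 6/153 = 0.03922.
Absolute risk reduction = 0.03922 − 0.01702 = 0.02219
NNT = 1 / ARR = 1 / 0.02219 = 45.056 → round up → 46

46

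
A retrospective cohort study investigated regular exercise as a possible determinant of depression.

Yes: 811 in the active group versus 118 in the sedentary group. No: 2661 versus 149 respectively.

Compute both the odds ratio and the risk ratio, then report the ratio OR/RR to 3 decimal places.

0.728

From the description: a = 811, b = 2661, c = 118, d = 149.
OR = (811·149)/(2661·118) = 120839/313998 = 0.38484
Risk in exposed = 811/3472 = 0.23358; risk in unexposed = 118/267 = 0.44195; RR = 0.52853
OR/RR = 0.38484 / 0.52853 = 0.72813
The outcome is not rare, so the OR lies further from 1 than the RR.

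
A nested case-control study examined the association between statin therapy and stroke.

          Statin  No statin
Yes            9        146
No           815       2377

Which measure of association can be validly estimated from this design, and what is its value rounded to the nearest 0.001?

Reading the table with exposure as columns: a = 9 (Statin, case), b = 815 (Statin, non-case), c = 146 (No statin, case), d = 2377.
This is a nested case-control study: participants were sampled on outcome status, so risks in the source population cannot be estimated directly — relative risk is not valid here. The odds ratio is the appropriate measure.
OR = (a·d)/(b·c) = (9 × 2377) / (815 × 146) = 21393 / 118990 = 0.17979

0.180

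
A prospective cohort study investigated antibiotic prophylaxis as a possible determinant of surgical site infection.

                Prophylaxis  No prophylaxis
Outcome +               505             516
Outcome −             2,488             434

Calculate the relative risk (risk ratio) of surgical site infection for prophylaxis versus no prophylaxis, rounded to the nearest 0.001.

0.311

Reading the table with exposure as columns: a = 505 (Prophylaxis, case), b = 2488 (Prophylaxis, non-case), c = 516 (No prophylaxis, case), d = 434.
Risk in exposed = 505/2993 = 0.16873; risk in unexposed = 516/950 = 0.54316.
RR = 0.16873 / 0.54316 = 0.31064
The risk is 69% lower among the exposed than among the unexposed.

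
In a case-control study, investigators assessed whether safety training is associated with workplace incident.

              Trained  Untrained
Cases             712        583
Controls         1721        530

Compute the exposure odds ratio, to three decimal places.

0.376

Reading the table with exposure as columns: a = 712 (Trained, case), b = 1721 (Trained, non-case), c = 583 (Untrained, case), d = 530.
OR = (a·d)/(b·c) = (712 × 530) / (1721 × 583) = 377360 / 1003343 = 0.37610
Exposure is associated with lower odds of workplace incident (OR = 0.38 < 1).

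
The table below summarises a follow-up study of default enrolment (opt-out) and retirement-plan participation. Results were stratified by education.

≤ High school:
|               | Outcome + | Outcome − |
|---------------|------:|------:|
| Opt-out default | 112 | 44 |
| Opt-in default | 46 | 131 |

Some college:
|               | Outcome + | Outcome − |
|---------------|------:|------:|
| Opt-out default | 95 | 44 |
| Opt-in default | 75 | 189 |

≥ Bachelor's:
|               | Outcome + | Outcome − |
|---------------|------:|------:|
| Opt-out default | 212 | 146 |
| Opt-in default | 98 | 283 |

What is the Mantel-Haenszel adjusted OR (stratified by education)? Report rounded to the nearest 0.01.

5.05

OR_MH = Σ(aᵢdᵢ/nᵢ) / Σ(bᵢcᵢ/nᵢ), where nᵢ is the stratum total.
Stratum 1 (≤ High school): n = 333; a·d/n = 112·131/333 = 44.0601; b·c/n = 44·46/333 = 6.0781
Stratum 2 (Some college): n = 403; a·d/n = 95·189/403 = 44.5533; b·c/n = 44·75/403 = 8.1886
Stratum 3 (≥ Bachelor's): n = 739; a·d/n = 212·283/739 = 81.1854; b·c/n = 146·98/739 = 19.3613
OR_MH = (44.0601 + 44.5533 + 81.1854) / (6.0781 + 8.1886 + 19.3613) = 169.7988 / 33.6280 = 5.04933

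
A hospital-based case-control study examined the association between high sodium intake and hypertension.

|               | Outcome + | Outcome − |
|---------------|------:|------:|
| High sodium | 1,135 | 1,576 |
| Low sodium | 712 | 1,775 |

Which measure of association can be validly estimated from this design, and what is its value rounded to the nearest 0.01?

1.80

Cells: a = 1135, b = 1576, c = 712, d = 1775.
This is a hospital-based case-control study: participants were sampled on outcome status, so risks in the source population cannot be estimated directly — relative risk is not valid here. The odds ratio is the appropriate measure.
OR = (a·d)/(b·c) = (1135 × 1775) / (1576 × 712) = 2014625 / 1122112 = 1.79539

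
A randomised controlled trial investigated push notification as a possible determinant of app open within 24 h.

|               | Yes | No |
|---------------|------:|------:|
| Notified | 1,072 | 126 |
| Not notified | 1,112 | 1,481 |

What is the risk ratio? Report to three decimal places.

2.087

Cells: a = 1072, b = 126, c = 1112, d = 1481.
Risk in exposed = 1072/1198 = 0.89482; risk in unexposed = 1112/2593 = 0.42885.
RR = 0.89482 / 0.42885 = 2.08658
The risk among the exposed is 2.09 times that among the unexposed.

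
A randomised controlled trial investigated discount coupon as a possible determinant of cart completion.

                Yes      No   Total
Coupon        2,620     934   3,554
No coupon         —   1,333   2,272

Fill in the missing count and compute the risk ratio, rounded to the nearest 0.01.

The missing cell is in the unexposed row: 2272 − 1333 = 939.
So a = 2620, b = 934, c = 939, d = 1333.
RR = [a/(a+b)] / [c/(c+d)] = (2620/3554) / (939/2272) = 0.73720/0.41329 = 1.78372

1.78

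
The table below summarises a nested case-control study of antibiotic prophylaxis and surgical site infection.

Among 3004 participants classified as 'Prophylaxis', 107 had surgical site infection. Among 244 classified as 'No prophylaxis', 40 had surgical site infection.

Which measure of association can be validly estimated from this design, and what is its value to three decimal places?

From the description: a = 107, b = 2897, c = 40, d = 204.
This is a nested case-control study: participants were sampled on outcome status, so risks in the source population cannot be estimated directly — relative risk is not valid here. The odds ratio is the appropriate measure.
OR = (a·d)/(b·c) = (107 × 204) / (2897 × 40) = 21828 / 115880 = 0.18837

0.188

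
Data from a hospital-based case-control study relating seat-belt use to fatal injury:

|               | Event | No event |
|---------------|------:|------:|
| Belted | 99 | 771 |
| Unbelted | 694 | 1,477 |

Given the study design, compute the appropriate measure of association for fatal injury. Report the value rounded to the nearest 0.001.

0.273

Cells: a = 99, b = 771, c = 694, d = 1477.
This is a hospital-based case-control study: participants were sampled on outcome status, so risks in the source population cannot be estimated directly — relative risk is not valid here. The odds ratio is the appropriate measure.
OR = (a·d)/(b·c) = (99 × 1477) / (771 × 694) = 146223 / 535074 = 0.27328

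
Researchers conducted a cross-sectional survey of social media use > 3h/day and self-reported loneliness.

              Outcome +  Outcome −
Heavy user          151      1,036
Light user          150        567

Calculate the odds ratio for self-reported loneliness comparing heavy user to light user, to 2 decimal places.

Cells: a = 151, b = 1036, c = 150, d = 567.
OR = (a·d)/(b·c) = (151 × 567) / (1036 × 150) = 85617 / 155400 = 0.55095
Exposure is associated with lower odds of self-reported loneliness (OR = 0.55 < 1).

0.55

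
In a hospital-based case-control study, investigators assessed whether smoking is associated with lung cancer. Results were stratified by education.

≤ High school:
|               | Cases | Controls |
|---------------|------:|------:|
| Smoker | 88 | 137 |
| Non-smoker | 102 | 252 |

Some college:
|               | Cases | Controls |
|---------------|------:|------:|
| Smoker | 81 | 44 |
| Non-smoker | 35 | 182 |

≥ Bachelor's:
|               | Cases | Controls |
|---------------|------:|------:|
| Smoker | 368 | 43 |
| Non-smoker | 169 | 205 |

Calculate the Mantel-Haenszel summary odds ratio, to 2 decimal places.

OR_MH = Σ(aᵢdᵢ/nᵢ) / Σ(bᵢcᵢ/nᵢ), where nᵢ is the stratum total.
Stratum 1 (≤ High school): n = 579; a·d/n = 88·252/579 = 38.3005; b·c/n = 137·102/579 = 24.1347
Stratum 2 (Some college): n = 342; a·d/n = 81·182/342 = 43.1053; b·c/n = 44·35/342 = 4.5029
Stratum 3 (≥ Bachelor's): n = 785; a·d/n = 368·205/785 = 96.1019; b·c/n = 43·169/785 = 9.2573
OR_MH = (38.3005 + 43.1053 + 96.1019) / (24.1347 + 4.5029 + 9.2573) = 177.5077 / 37.8950 = 4.68420

4.68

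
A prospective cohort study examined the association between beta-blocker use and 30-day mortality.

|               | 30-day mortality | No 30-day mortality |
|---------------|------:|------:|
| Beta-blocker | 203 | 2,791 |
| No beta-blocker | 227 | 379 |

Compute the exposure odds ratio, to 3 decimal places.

Cells: a = 203, b = 2791, c = 227, d = 379.
OR = (a·d)/(b·c) = (203 × 379) / (2791 × 227) = 76937 / 633557 = 0.12144
Exposure is associated with lower odds of 30-day mortality (OR = 0.12 < 1).

0.121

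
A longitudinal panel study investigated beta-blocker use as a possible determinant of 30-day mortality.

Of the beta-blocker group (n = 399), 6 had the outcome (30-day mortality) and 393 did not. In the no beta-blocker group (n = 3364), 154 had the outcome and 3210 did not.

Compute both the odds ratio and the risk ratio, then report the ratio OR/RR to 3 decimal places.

0.969

From the description: a = 6, b = 393, c = 154, d = 3210.
OR = (6·3210)/(393·154) = 19260/60522 = 0.31823
Risk in exposed = 6/399 = 0.01504; risk in unexposed = 154/3364 = 0.04578; RR = 0.32848
OR/RR = 0.31823 / 0.32848 = 0.96879
The outcome is rare in both groups, so OR ≈ RR (ratio near 1).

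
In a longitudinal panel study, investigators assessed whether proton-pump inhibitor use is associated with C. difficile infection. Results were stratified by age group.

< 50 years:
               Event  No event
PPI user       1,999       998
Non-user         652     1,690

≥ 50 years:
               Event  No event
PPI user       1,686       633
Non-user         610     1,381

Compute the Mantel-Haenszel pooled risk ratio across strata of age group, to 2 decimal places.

RR_MH = Σ(aᵢ·n₀ᵢ/nᵢ) / Σ(cᵢ·n₁ᵢ/nᵢ), with n₁ᵢ = aᵢ+bᵢ (exposed), n₀ᵢ = cᵢ+dᵢ (unexposed), nᵢ = n₁ᵢ+n₀ᵢ.
Stratum 1 (< 50 years): n₁ = 2997, n₀ = 2342, n = 5339; a·n₀/n = 1999·2342/5339 = 876.8792; c·n₁/n = 652·2997/5339 = 365.9944
Stratum 2 (≥ 50 years): n₁ = 2319, n₀ = 1991, n = 4310; a·n₀/n = 1686·1991/4310 = 778.8459; c·n₁/n = 610·2319/4310 = 328.2111
RR_MH = (876.8792 + 778.8459) / (365.9944 + 328.2111) = 1655.7251 / 694.2055 = 2.38506

2.39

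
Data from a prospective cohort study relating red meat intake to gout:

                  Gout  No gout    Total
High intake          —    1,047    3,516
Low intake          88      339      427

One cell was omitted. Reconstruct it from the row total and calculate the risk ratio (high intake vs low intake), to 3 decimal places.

3.407

The missing cell is in the exposed row: 3516 − 1047 = 2469.
So a = 2469, b = 1047, c = 88, d = 339.
RR = [a/(a+b)] / [c/(c+d)] = (2469/3516) / (88/427) = 0.70222/0.20609 = 3.40736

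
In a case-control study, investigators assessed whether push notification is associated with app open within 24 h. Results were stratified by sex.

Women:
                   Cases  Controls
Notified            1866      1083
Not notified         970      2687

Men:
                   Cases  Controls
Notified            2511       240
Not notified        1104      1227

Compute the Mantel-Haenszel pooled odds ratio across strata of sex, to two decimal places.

OR_MH = Σ(aᵢdᵢ/nᵢ) / Σ(bᵢcᵢ/nᵢ), where nᵢ is the stratum total.
Stratum 1 (Women): n = 6606; a·d/n = 1866·2687/6606 = 758.9982; b·c/n = 1083·970/6606 = 159.0236
Stratum 2 (Men): n = 5082; a·d/n = 2511·1227/5082 = 606.2568; b·c/n = 240·1104/5082 = 52.1370
OR_MH = (758.9982 + 606.2568) / (159.0236 + 52.1370) = 1365.2550 / 211.1606 = 6.46548

6.47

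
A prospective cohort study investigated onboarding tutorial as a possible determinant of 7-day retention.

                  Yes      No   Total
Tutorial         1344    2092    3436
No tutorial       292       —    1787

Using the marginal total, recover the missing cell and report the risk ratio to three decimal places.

The missing cell is in the unexposed row: 1787 − 292 = 1495.
So a = 1344, b = 2092, c = 292, d = 1495.
RR = [a/(a+b)] / [c/(c+d)] = (1344/3436) / (292/1787) = 0.39115/0.16340 = 2.39380

2.394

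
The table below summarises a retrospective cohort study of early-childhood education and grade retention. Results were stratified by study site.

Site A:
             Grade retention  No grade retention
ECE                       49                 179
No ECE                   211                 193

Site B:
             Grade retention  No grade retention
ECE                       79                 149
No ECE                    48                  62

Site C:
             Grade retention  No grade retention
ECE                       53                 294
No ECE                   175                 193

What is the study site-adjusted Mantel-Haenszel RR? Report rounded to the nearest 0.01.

RR_MH = Σ(aᵢ·n₀ᵢ/nᵢ) / Σ(cᵢ·n₁ᵢ/nᵢ), with n₁ᵢ = aᵢ+bᵢ (exposed), n₀ᵢ = cᵢ+dᵢ (unexposed), nᵢ = n₁ᵢ+n₀ᵢ.
Stratum 1 (Site A): n₁ = 228, n₀ = 404, n = 632; a·n₀/n = 49·404/632 = 31.3228; c·n₁/n = 211·228/632 = 76.1203
Stratum 2 (Site B): n₁ = 228, n₀ = 110, n = 338; a·n₀/n = 79·110/338 = 25.7101; c·n₁/n = 48·228/338 = 32.3787
Stratum 3 (Site C): n₁ = 347, n₀ = 368, n = 715; a·n₀/n = 53·368/715 = 27.2783; c·n₁/n = 175·347/715 = 84.9301
RR_MH = (31.3228 + 25.7101 + 27.2783) / (76.1203 + 32.3787 + 84.9301) = 84.3112 / 193.4290 = 0.43588

0.44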